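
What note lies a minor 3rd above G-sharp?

A third above G lands on the letter B.
A minor third spans 3 semitones, so G# moves to pitch class 11. On the letter B that is B.

B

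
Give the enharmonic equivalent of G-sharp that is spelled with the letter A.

Plain A sits 1 semitone above G#, so on the letter A the same pitch needs a flat: Ab.

Ab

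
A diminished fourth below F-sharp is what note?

F down a perfect fourth is C, so the target letter is C.
From F#, a diminished fourth is 4 semitones down: C##.

C##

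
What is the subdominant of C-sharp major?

F#

The C# major scale runs C# D# E# F# G# A# B#.
Degree 4 is F#.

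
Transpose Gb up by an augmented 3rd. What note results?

B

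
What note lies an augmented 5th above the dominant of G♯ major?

A##

The dominant of G# major is D#.
An augmented fifth (8 semitones) above D# lands on the letter A, giving A##.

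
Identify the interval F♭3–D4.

augmented sixth

Counting letters F–G–A–B–C–D gives a sixth.
Fb→D = 10 semitones, 1 wider than the major sixth (9), so augmented.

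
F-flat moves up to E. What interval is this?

The letter names run F→E, a span of 6 letter steps, so the interval is some kind of seventh.
Fb to E is 12 semitones. A major seventh is 11, so 12 makes it augmented.

augmented seventh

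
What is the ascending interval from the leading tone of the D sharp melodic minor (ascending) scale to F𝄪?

perfect fourth

The leading tone of D# melodic minor (ascending) is C##.
C## up to F##: letters C→F make it a fourth; 5 semitones makes it perfect.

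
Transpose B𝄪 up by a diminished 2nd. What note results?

C#

A second above B lands on the letter C.
A diminished second spans 0 semitones, so B## moves to pitch class 1. On the letter C that is C#.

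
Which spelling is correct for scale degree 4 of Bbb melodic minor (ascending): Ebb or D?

Ebb

Each scale degree takes a distinct letter name. Degree 4 of a scale on B must use the letter E.
Ebb and D are enharmonically the same pitch, but only Ebb uses the letter E, so it is the correct spelling here.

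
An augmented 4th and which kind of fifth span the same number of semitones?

diminished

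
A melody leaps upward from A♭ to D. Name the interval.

augmented fourth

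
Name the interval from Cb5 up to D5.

The letter names run C→D, a span of 1 letter step, so the interval is some kind of second.
Cb to D is 3 semitones. A major second is 2, so 3 makes it augmented.

augmented second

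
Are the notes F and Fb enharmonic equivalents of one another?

Two spellings are enharmonically equivalent only if they share a pitch class.
Here F → 5, Fb → 4; 4 ≠ 5, so they are not.

No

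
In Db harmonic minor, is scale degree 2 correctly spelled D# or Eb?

Each scale degree takes a distinct letter name. Degree 2 of a scale on D must use the letter E.
Eb and D# are enharmonically the same pitch, but only Eb uses the letter E, so it is the correct spelling here.

Eb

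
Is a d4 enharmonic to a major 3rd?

Yes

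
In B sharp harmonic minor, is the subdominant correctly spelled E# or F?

Each scale degree takes a distinct letter name. Degree 4 of a scale on B must use the letter E.
E# and F are enharmonically the same pitch, but only E# uses the letter E, so it is the correct spelling here.

E#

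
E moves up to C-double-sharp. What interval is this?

The letter names run E→C, a span of 5 letter steps, so the interval is some kind of sixth.
E to C## is 10 semitones. A major sixth is 9, so 10 makes it augmented.

augmented sixth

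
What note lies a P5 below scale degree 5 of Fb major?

Scale degree 5 of Fb major is Cb.
A perfect fifth (7 semitones) below Cb lands on the letter F, giving Fb.

Fb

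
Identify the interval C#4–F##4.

Counting letters C–D–E–F gives a fourth.
C#→F## = 6 semitones, 1 wider than the perfect fourth (5), so augmented.

augmented fourth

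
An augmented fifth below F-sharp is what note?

Bb

A fifth below F lands on the letter B.
An augmented fifth spans 8 semitones, so F# moves to pitch class 10. On the letter B that is Bb.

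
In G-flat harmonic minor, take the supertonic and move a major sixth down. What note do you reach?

The supertonic of Gb harmonic minor is Ab.
A major sixth (9 semitones) below Ab lands on the letter C, giving Cb.

Cb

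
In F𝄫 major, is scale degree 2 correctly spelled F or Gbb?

Each scale degree takes a distinct letter name. Degree 2 of a scale on F must use the letter G.
Gbb and F are enharmonically the same pitch, but only Gbb uses the letter G, so it is the correct spelling here.

Gbb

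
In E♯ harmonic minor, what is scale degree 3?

The E# harmonic minor scale runs E# F## G# A# B# C# D##.
Degree 3 is G#.

G#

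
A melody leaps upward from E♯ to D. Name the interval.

Counting letters E–F–G–A–B–C–D gives a seventh.
E#→D = 9 semitones, 2 narrower than the major seventh (11), so diminished.

diminished seventh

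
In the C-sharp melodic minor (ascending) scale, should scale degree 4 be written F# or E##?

F#

Each scale degree takes a distinct letter name. Degree 4 of a scale on C must use the letter F.
F# and E## are enharmonically the same pitch, but only F# uses the letter F, so it is the correct spelling here.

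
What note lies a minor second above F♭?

Gbb

A second above F lands on the letter G.
A minor second spans 1 semitone, so Fb moves to pitch class 5. On the letter G that is Gbb.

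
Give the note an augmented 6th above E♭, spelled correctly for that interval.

E up a major sixth is C#, so the target letter is C.
From Eb, an augmented sixth is 10 semitones up: C#.

C#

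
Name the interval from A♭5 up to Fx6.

Counting letters A–B–C–D–E–F gives a sixth.
Ab→F## = 11 semitones, 2 wider than the major sixth (9), so doubly augmented.

doubly augmented sixth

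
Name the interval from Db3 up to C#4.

augmented seventh

Counting letters D–E–F–G–A–B–C gives a seventh.
Db→C# = 12 semitones, 1 wider than the major seventh (11), so augmented.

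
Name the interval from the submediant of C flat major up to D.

The submediant of Cb major is Ab.
Ab up to D: letters A→D make it a fourth; 6 semitones makes it augmented.

augmented fourth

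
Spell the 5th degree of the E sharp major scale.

Degree 5 takes the letter 4 steps above E, which is B.
In major, degree 5 sits 7 semitones above the tonic. E# + 7 semitones is pitch class 0, spelled on B as B#.

B#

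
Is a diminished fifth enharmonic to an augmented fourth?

Yes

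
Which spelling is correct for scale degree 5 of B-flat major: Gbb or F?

F

Each scale degree takes a distinct letter name. Degree 5 of a scale on B must use the letter F.
F and Gbb are enharmonically the same pitch, but only F uses the letter F, so it is the correct spelling here.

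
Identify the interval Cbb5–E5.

doubly augmented third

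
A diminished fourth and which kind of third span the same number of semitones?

major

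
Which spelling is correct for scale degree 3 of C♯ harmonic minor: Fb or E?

E

Each scale degree takes a distinct letter name. Degree 3 of a scale on C must use the letter E.
E and Fb are enharmonically the same pitch, but only E uses the letter E, so it is the correct spelling here.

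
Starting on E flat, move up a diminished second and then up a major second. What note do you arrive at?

Gbb

A diminished second up from Eb is Fbb (letter F, 0 semitones up).
A major second up from Fbb is Gbb (letter G, 2 semitones up).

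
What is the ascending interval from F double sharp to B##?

Counting letters F–G–A–B gives a fourth.
F##→B## = 6 semitones, 1 wider than the perfect fourth (5), so augmented.

augmented fourth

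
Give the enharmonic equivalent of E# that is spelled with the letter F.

E# is pitch class 5. The letter F alone is pitch class 5.
Pitch class 5 on F needs no accidental: F.

F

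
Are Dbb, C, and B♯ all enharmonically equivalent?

Dbb = pitch class 0 and C = pitch class 0 and B# = pitch class 0 — the same pitch class, so they are enharmonic equivalents.

Yes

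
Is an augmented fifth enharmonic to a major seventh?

No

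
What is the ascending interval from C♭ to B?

Counting letters C–D–E–F–G–A–B gives a seventh.
Cb→B = 12 semitones, 1 wider than the major seventh (11), so augmented.

augmented seventh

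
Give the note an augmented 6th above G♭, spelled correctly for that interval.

A sixth above G lands on the letter E.
An augmented sixth spans 10 semitones, so Gb moves to pitch class 4. On the letter E that is E.

E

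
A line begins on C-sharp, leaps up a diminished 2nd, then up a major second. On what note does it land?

Eb

A diminished second up from C# is Db (letter D, 0 semitones up).
A major second up from Db is Eb (letter E, 2 semitones up).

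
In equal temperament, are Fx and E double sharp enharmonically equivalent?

Two spellings are enharmonically equivalent only if they share a pitch class.
Here F## → 7, E## → 6; 6 ≠ 7, so they are not.

No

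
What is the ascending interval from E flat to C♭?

minor sixth

Counting letters E–F–G–A–B–C gives a sixth.
Eb→Cb = 8 semitones, 1 narrower than the major sixth (9), so minor.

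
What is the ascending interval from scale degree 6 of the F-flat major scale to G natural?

augmented fourth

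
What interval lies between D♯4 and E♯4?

major second

The letter names run D→E, a span of 1 letter step, so the interval is some kind of second.
D# to E# is 2 semitones. A major second is 2, so 2 makes it major.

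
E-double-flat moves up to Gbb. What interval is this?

Counting letters E–F–G gives a third.
Ebb→Gbb = 3 semitones, 1 narrower than the major third (4), so minor.

minor third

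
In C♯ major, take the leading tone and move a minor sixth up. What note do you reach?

G#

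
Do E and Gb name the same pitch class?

E is pitch class 4; Gb is pitch class 6.
The pitch classes differ (4 vs. 6), so they are not enharmonic equivalents.

No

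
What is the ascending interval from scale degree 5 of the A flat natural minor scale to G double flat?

diminished third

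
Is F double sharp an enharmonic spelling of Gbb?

Two spellings are enharmonically equivalent only if they share a pitch class.
Here F## → 7, Gbb → 5; 5 ≠ 7, so they are not.

No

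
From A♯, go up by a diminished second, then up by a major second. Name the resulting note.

C

A diminished second up from A# is Bb (letter B, 0 semitones up).
A major second up from Bb is C (letter C, 2 semitones up).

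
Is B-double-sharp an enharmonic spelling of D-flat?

Yes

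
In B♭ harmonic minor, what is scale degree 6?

Degree 6 takes the letter 5 steps above B, which is G.
In harmonic minor, degree 6 sits 8 semitones above the tonic. Bb + 8 semitones is pitch class 6, spelled on G as Gb.

Gb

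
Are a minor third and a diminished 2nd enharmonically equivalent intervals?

A minor third spans 3 semitones; a diminished second spans 0.
The spans differ, so they are not enharmonic equivalents.

No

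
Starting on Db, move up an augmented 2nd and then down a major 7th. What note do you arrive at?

An augmented second up from Db is E (letter E, 3 semitones up).
A major seventh down from E is F (letter F, 11 semitones down).

F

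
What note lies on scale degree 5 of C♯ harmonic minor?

Degree 5 takes the letter 4 steps above C, which is G.
In harmonic minor, degree 5 sits 7 semitones above the tonic. C# + 7 semitones is pitch class 8, spelled on G as G#.

G#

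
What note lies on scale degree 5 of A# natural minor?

Degree 5 takes the letter 4 steps above A, which is E.
In natural minor, degree 5 sits 7 semitones above the tonic. A# + 7 semitones is pitch class 5, spelled on E as E#.

E#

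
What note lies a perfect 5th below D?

G

D down a perfect fifth is G, so the target letter is G.
From D, a perfect fifth is 7 semitones down: G.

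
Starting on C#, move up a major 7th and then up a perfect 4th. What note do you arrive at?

A major seventh up from C# is B# (letter B, 11 semitones up).
A perfect fourth up from B# is E# (letter E, 5 semitones up).

E#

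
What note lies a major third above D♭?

F

A third above D lands on the letter F.
A major third spans 4 semitones, so Db moves to pitch class 5. On the letter F that is F.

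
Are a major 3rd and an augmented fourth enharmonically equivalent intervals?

No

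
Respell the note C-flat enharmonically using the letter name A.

A##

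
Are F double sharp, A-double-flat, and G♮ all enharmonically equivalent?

F## = pitch class 7 and Abb = pitch class 7 and G = pitch class 7 — the same pitch class, so they are enharmonic equivalents.

Yes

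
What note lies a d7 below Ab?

A down a major seventh is Bb, so the target letter is B.
From Ab, a diminished seventh is 9 semitones down: B.

B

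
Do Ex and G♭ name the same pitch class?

Yes

E## = pitch class 6 and Gb = pitch class 6 — the same pitch class, so they are enharmonic equivalents.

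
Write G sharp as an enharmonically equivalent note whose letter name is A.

Ab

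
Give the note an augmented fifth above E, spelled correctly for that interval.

E up a perfect fifth is B, so the target letter is B.
From E, an augmented fifth is 8 semitones up: B#.

B#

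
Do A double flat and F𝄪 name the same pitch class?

Abb is pitch class 7; F## is pitch class 7.
All spellings map to pitch class 7, so they are enharmonically equivalent.

Yes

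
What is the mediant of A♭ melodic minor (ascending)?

Cb

Degree 3 takes the letter 2 steps above A, which is C.
In melodic minor (ascending), degree 3 sits 3 semitones above the tonic. Ab + 3 semitones is pitch class 11, spelled on C as Cb.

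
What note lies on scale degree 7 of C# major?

Degree 7 takes the letter 6 steps above C, which is B.
In major, degree 7 sits 11 semitones above the tonic. C# + 11 semitones is pitch class 0, spelled on B as B#.

B#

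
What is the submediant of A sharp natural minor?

The A# natural minor scale runs A# B# C# D# E# F# G#.
Degree 6 is F#.

F#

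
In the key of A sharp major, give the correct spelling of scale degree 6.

The A# major scale runs A# B# C## D# E# F## G##.
Degree 6 is F##.

F##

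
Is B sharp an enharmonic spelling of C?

B# is pitch class 0; C is pitch class 0.
All spellings map to pitch class 0, so they are enharmonically equivalent.

Yes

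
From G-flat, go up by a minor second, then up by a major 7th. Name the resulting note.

Gb

A minor second up from Gb is Abb (letter A, 1 semitone up).
A major seventh up from Abb is Gb (letter G, 11 semitones up).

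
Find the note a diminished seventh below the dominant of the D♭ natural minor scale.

B

The dominant of Db natural minor is Ab.
A diminished seventh (9 semitones) below Ab lands on the letter B, giving B.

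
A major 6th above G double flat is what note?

A sixth above G lands on the letter E.
A major sixth spans 9 semitones, so Gbb moves to pitch class 2. On the letter E that is Ebb.

Ebb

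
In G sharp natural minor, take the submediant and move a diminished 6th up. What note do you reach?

Cb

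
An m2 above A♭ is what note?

Bbb

A up a major second is B, so the target letter is B.
From Ab, a minor second is 1 semitone up: Bbb.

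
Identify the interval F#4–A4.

minor third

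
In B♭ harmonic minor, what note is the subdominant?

The Bb harmonic minor scale runs Bb C Db Eb F Gb A.
Degree 4 is Eb.

Eb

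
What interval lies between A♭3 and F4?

The letter names run A→F, a span of 5 letter steps, so the interval is some kind of sixth.
Ab to F is 9 semitones. A major sixth is 9, so 9 makes it major.

major sixth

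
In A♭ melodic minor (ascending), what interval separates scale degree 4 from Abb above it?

Scale degree 4 of Ab melodic minor (ascending) is Db.
Db up to Abb: letters D→A make it a fifth; 6 semitones makes it diminished.

diminished fifth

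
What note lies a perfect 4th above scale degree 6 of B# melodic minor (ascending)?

Scale degree 6 of B# melodic minor (ascending) is G##.
A perfect fourth (5 semitones) above G## lands on the letter C, giving C##.

C##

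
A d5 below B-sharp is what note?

E##

B down a perfect fifth is E, so the target letter is E.
From B#, a diminished fifth is 6 semitones down: E##.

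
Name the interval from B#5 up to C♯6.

The letter names run B→C, a span of 1 letter step, so the interval is some kind of second.
B# to C# is 1 semitone. A major second is 2, so 1 makes it minor.

minor second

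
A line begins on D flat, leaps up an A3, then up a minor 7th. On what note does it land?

An augmented third up from Db is F# (letter F, 5 semitones up).
A minor seventh up from F# is E (letter E, 10 semitones up).

E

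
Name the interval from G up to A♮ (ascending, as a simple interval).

major second

The letter names run G→A, a span of 1 letter step, so the interval is some kind of second.
G to A is 2 semitones. A major second is 2, so 2 makes it major.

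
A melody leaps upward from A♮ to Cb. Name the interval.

Counting letters A–B–C gives a third.
A→Cb = 2 semitones, 2 narrower than the major third (4), so diminished.

diminished third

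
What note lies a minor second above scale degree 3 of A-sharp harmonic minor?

Scale degree 3 of A# harmonic minor is C#.
A minor second (1 semitone) above C# lands on the letter D, giving D.

D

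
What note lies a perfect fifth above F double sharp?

C##

A fifth above F lands on the letter C.
A perfect fifth spans 7 semitones, so F## moves to pitch class 2. On the letter C that is C##.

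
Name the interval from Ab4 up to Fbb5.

Counting letters A–B–C–D–E–F gives a sixth.
Ab→Fbb = 7 semitones, 2 narrower than the major sixth (9), so diminished.

diminished sixth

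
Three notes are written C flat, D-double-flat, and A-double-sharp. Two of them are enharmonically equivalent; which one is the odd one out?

In 12-tone equal temperament, enharmonic equivalents share a pitch class. Cb is pitch class 11; Dbb is pitch class 0; A## is pitch class 11.
Cb and A## share pitch class 11, while Dbb is pitch class 0.

Dbb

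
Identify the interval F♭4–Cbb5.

Counting letters F–G–A–B–C gives a fifth.
Fb→Cbb = 6 semitones, 1 narrower than the perfect fifth (7), so diminished.

diminished fifth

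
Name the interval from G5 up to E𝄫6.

The letter names run G→E, a span of 5 letter steps, so the interval is some kind of sixth.
G to Ebb is 7 semitones. A major sixth is 9, so 7 makes it diminished.

diminished sixth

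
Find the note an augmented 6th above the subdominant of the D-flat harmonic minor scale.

The subdominant of Db harmonic minor is Gb.
An augmented sixth (10 semitones) above Gb lands on the letter E, giving E.

E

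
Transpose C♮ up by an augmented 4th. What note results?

F#

C up a perfect fourth is F, so the target letter is F.
From C, an augmented fourth is 6 semitones up: F#.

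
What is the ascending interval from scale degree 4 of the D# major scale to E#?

major sixth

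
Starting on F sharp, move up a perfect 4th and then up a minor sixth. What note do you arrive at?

G

A perfect fourth up from F# is B (letter B, 5 semitones up).
A minor sixth up from B is G (letter G, 8 semitones up).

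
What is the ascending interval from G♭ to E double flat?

minor sixth

Counting letters G–A–B–C–D–E gives a sixth.
Gb→Ebb = 8 semitones, 1 narrower than the major sixth (9), so minor.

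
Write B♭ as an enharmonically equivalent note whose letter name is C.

Cbb

Plain C sits 2 semitones above Bb, so on the letter C the same pitch needs a double flat: Cbb.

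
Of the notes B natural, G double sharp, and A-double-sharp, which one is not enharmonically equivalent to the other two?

In 12-tone equal temperament, enharmonic equivalents share a pitch class. B is pitch class 11; G## is pitch class 9; A## is pitch class 11.
B and A## share pitch class 11, while G## is pitch class 9.

G##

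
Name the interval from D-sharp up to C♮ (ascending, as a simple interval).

diminished seventh

Counting letters D–E–F–G–A–B–C gives a seventh.
D#→C = 9 semitones, 2 narrower than the major seventh (11), so diminished.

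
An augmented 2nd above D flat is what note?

D up a major second is E, so the target letter is E.
From Db, an augmented second is 3 semitones up: E.

E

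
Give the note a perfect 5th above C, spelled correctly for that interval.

G

A fifth above C lands on the letter G.
A perfect fifth spans 7 semitones, so C moves to pitch class 7. On the letter G that is G.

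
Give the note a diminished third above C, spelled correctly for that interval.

Ebb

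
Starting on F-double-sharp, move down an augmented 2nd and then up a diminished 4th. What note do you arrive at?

Ab

An augmented second down from F## is E (letter E, 3 semitones down).
A diminished fourth up from E is Ab (letter A, 4 semitones up).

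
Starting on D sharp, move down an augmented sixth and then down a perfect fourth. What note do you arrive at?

An augmented sixth down from D# is F (letter F, 10 semitones down).
A perfect fourth down from F is C (letter C, 5 semitones down).

C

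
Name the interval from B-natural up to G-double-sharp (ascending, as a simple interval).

augmented sixth

The letter names run B→G, a span of 5 letter steps, so the interval is some kind of sixth.
B to G## is 10 semitones. A major sixth is 9, so 10 makes it augmented.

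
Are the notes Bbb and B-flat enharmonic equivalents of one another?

Bbb is pitch class 9; Bb is pitch class 10.
The pitch classes differ (9 vs. 10), so they are not enharmonic equivalents.

No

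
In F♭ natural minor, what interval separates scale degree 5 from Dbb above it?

Scale degree 5 of Fb natural minor is Cb.
Cb up to Dbb: letters C→D make it a second; 1 semitone makes it minor.

minor second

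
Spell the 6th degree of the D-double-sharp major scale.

Degree 6 takes the letter 5 steps above D, which is B.
In major, degree 6 sits 9 semitones above the tonic. D## + 9 semitones is pitch class 1, spelled on B as B##.

B##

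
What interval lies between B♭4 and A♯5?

augmented seventh

Counting letters B–C–D–E–F–G–A gives a seventh.
Bb→A# = 12 semitones, 1 wider than the major seventh (11), so augmented.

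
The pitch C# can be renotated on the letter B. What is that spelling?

C# is pitch class 1. The letter B alone is pitch class 11.
To reach pitch class 1 from B requires an offset of +2 semitones, i.e. double sharp: B##.

B##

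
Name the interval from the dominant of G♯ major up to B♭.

diminished sixth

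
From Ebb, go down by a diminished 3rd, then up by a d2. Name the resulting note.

A diminished third down from Ebb is C (letter C, 2 semitones down).
A diminished second up from C is Dbb (letter D, 0 semitones up).

Dbb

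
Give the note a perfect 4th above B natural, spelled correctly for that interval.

E

A fourth above B lands on the letter E.
A perfect fourth spans 5 semitones, so B moves to pitch class 4. On the letter E that is E.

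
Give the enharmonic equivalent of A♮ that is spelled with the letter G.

A is pitch class 9. The letter G alone is pitch class 7.
To reach pitch class 9 from G requires an offset of +2 semitones, i.e. double sharp: G##.

G##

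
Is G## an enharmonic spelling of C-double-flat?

No

Two spellings are enharmonically equivalent only if they share a pitch class.
Here G## → 9, Cbb → 10; 9 ≠ 10, so they are not.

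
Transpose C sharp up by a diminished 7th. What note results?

Bb

A seventh above C lands on the letter B.
A diminished seventh spans 9 semitones, so C# moves to pitch class 10. On the letter B that is Bb.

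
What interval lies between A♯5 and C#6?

Counting letters A–B–C gives a third.
A#→C# = 3 semitones, 1 narrower than the major third (4), so minor.

minor third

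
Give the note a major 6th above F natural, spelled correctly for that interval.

F up a major sixth is D, so the target letter is D.
From F, a major sixth is 9 semitones up: D.

D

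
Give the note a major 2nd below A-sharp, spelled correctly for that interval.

A second below A lands on the letter G.
A major second spans 2 semitones, so A# moves to pitch class 8. On the letter G that is G#.

G#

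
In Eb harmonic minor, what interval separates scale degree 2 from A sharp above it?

augmented third

Scale degree 2 of Eb harmonic minor is F.
F up to A#: letters F→A make it a third; 5 semitones makes it augmented.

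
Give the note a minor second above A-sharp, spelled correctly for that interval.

B

A up a major second is B, so the target letter is B.
From A#, a minor second is 1 semitone up: B.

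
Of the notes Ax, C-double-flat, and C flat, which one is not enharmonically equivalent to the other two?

Cbb

In 12-tone equal temperament, enharmonic equivalents share a pitch class. A## is pitch class 11; Cbb is pitch class 10; Cb is pitch class 11.
A## and Cb share pitch class 11, while Cbb is pitch class 10.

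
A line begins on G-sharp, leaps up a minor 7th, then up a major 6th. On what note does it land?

D#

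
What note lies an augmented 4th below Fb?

F down a perfect fourth is C, so the target letter is C.
From Fb, an augmented fourth is 6 semitones down: Cbb.

Cbb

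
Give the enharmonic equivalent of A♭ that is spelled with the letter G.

G#

Plain G sits 1 semitone below Ab, so on the letter G the same pitch needs a sharp: G#.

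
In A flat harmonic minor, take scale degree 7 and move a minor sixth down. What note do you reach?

Scale degree 7 of Ab harmonic minor is G.
A minor sixth (8 semitones) below G lands on the letter B, giving B.

B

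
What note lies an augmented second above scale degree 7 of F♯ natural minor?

Scale degree 7 of F# natural minor is E.
An augmented second (3 semitones) above E lands on the letter F, giving F##.

F##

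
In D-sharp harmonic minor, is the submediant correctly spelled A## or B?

B

Each scale degree takes a distinct letter name. Degree 6 of a scale on D must use the letter B.
B and A## are enharmonically the same pitch, but only B uses the letter B, so it is the correct spelling here.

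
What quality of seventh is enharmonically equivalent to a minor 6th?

doubly diminished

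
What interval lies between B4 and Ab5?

diminished seventh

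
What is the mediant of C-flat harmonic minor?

Degree 3 takes the letter 2 steps above C, which is E.
In harmonic minor, degree 3 sits 3 semitones above the tonic. Cb + 3 semitones is pitch class 2, spelled on E as Ebb.

Ebb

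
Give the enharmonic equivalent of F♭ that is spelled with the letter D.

D##

Fb is pitch class 4. The letter D alone is pitch class 2.
To reach pitch class 4 from D requires an offset of +2 semitones, i.e. double sharp: D##.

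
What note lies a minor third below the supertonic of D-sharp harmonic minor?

The supertonic of D# harmonic minor is E#.
A minor third (3 semitones) below E# lands on the letter C, giving C##.

C##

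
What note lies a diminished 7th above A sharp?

A seventh above A lands on the letter G.
A diminished seventh spans 9 semitones, so A# moves to pitch class 7. On the letter G that is G.

G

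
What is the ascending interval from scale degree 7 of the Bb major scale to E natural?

perfect fifth

Scale degree 7 of Bb major is A.
A up to E: letters A→E make it a fifth; 7 semitones makes it perfect.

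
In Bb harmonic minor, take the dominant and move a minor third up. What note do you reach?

Ab

The dominant of Bb harmonic minor is F.
A minor third (3 semitones) above F lands on the letter A, giving Ab.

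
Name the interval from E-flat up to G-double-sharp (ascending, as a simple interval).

Counting letters E–F–G gives a third.
Eb→G## = 6 semitones, 2 wider than the major third (4), so doubly augmented.

doubly augmented third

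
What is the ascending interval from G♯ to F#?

minor seventh

The letter names run G→F, a span of 6 letter steps, so the interval is some kind of seventh.
G# to F# is 10 semitones. A major seventh is 11, so 10 makes it minor.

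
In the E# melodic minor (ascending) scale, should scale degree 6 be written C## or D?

Each scale degree takes a distinct letter name. Degree 6 of a scale on E must use the letter C.
C## and D are enharmonically the same pitch, but only C## uses the letter C, so it is the correct spelling here.

C##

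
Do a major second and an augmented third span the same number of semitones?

No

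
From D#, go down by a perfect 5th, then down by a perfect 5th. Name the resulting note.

C#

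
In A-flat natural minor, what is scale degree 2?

Bb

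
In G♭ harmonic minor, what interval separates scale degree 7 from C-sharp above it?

Scale degree 7 of Gb harmonic minor is F.
F up to C#: letters F→C make it a fifth; 8 semitones makes it augmented.

augmented fifth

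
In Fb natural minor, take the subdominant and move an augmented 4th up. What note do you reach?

The subdominant of Fb natural minor is Bbb.
An augmented fourth (6 semitones) above Bbb lands on the letter E, giving Eb.

Eb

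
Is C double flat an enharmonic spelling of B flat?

Cbb = pitch class 10 and Bb = pitch class 10 — the same pitch class, so they are enharmonic equivalents.

Yes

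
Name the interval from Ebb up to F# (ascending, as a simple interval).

Counting letters E–F gives a second.
Ebb→F# = 4 semitones, 2 wider than the major second (2), so doubly augmented.

doubly augmented second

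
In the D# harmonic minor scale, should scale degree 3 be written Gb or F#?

F#

Each scale degree takes a distinct letter name. Degree 3 of a scale on D must use the letter F.
F# and Gb are enharmonically the same pitch, but only F# uses the letter F, so it is the correct spelling here.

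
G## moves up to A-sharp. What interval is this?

minor second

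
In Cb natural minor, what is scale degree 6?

The Cb natural minor scale runs Cb Db Ebb Fb Gb Abb Bbb.
Degree 6 is Abb.

Abb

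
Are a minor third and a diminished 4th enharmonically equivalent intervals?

No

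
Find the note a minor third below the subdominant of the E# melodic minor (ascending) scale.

F##

The subdominant of E# melodic minor (ascending) is A#.
A minor third (3 semitones) below A# lands on the letter F, giving F##.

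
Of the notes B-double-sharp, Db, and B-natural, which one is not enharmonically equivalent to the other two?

In 12-tone equal temperament, enharmonic equivalents share a pitch class. B## is pitch class 1; Db is pitch class 1; B is pitch class 11.
B## and Db share pitch class 1, while B is pitch class 11.

B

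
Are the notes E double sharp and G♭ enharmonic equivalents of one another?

Yes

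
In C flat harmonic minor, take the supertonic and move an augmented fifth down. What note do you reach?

Gbb

The supertonic of Cb harmonic minor is Db.
An augmented fifth (8 semitones) below Db lands on the letter G, giving Gbb.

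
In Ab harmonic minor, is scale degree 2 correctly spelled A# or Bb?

Bb

Each scale degree takes a distinct letter name. Degree 2 of a scale on A must use the letter B.
Bb and A# are enharmonically the same pitch, but only Bb uses the letter B, so it is the correct spelling here.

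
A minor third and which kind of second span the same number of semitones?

augmented

A minor third spans 3 semitones.
A second spanning 3 semitones is augmented (the major second is 2).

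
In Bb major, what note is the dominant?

F

Degree 5 takes the letter 4 steps above B, which is F.
In major, degree 5 sits 7 semitones above the tonic. Bb + 7 semitones is pitch class 5, spelled on F as F.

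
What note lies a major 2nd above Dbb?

A second above D lands on the letter E.
A major second spans 2 semitones, so Dbb moves to pitch class 2. On the letter E that is Ebb.

Ebb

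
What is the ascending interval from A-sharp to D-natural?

Counting letters A–B–C–D gives a fourth.
A#→D = 4 semitones, 1 narrower than the perfect fourth (5), so diminished.

diminished fourth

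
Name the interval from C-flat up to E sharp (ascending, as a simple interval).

doubly augmented third

Counting letters C–D–E gives a third.
Cb→E# = 6 semitones, 2 wider than the major third (4), so doubly augmented.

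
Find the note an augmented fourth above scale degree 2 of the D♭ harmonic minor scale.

Scale degree 2 of Db harmonic minor is Eb.
An augmented fourth (6 semitones) above Eb lands on the letter A, giving A.

A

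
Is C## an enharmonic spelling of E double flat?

C## = pitch class 2 and Ebb = pitch class 2 — the same pitch class, so they are enharmonic equivalents.

Yes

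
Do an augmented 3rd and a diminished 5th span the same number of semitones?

No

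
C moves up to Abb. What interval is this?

The letter names run C→A, a span of 5 letter steps, so the interval is some kind of sixth.
C to Abb is 7 semitones. A major sixth is 9, so 7 makes it diminished.

diminished sixth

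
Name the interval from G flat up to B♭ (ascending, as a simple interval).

Counting letters G–A–B gives a third.
Gb→Bb = 4 semitones, exactly the major third.

major third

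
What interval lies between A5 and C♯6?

Counting letters A–B–C gives a third.
A→C# = 4 semitones, exactly the major third.

major third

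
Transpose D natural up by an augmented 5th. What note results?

A#

D up a perfect fifth is A, so the target letter is A.
From D, an augmented fifth is 8 semitones up: A#.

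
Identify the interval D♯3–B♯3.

Counting letters D–E–F–G–A–B gives a sixth.
D#→B# = 9 semitones, exactly the major sixth.

major sixth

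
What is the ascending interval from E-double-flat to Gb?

The letter names run E→G, a span of 2 letter steps, so the interval is some kind of third.
Ebb to Gb is 4 semitones. A major third is 4, so 4 makes it major.

major third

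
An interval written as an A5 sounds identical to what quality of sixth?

An augmented fifth spans 8 semitones.
A sixth spanning 8 semitones is minor (the major sixth is 9).

minor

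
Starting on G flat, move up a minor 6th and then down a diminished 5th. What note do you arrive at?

Ab

A minor sixth up from Gb is Ebb (letter E, 8 semitones up).
A diminished fifth down from Ebb is Ab (letter A, 6 semitones down).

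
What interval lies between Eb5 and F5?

major second

Counting letters E–F gives a second.
Eb→F = 2 semitones, exactly the major second.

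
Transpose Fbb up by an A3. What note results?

Ab

F up a major third is A, so the target letter is A.
From Fbb, an augmented third is 5 semitones up: Ab.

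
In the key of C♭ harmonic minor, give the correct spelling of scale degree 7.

Bb

The Cb harmonic minor scale runs Cb Db Ebb Fb Gb Abb Bb.
Degree 7 is Bb.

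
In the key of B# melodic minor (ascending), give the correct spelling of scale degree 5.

F##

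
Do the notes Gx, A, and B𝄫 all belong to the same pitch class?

G## = pitch class 9 and A = pitch class 9 and Bbb = pitch class 9 — the same pitch class, so they are enharmonic equivalents.

Yes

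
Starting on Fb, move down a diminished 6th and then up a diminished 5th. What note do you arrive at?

A diminished sixth down from Fb is A (letter A, 7 semitones down).
A diminished fifth up from A is Eb (letter E, 6 semitones up).

Eb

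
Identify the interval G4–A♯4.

augmented second

Counting letters G–A gives a second.
G→A# = 3 semitones, 1 wider than the major second (2), so augmented.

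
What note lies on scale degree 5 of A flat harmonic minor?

Eb

The Ab harmonic minor scale runs Ab Bb Cb Db Eb Fb G.
Degree 5 is Eb.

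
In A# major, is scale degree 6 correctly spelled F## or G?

Each scale degree takes a distinct letter name. Degree 6 of a scale on A must use the letter F.
F## and G are enharmonically the same pitch, but only F## uses the letter F, so it is the correct spelling here.

F##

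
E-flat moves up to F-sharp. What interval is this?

Counting letters E–F gives a second.
Eb→F# = 3 semitones, 1 wider than the major second (2), so augmented.

augmented second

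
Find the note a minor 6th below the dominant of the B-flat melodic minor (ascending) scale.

A

The dominant of Bb melodic minor (ascending) is F.
A minor sixth (8 semitones) below F lands on the letter A, giving A.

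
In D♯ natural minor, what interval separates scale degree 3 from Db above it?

diminished sixth

Scale degree 3 of D# natural minor is F#.
F# up to Db: letters F→D make it a sixth; 7 semitones makes it diminished.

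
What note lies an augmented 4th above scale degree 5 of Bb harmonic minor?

B

Scale degree 5 of Bb harmonic minor is F.
An augmented fourth (6 semitones) above F lands on the letter B, giving B.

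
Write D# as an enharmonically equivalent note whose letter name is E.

Eb

D# is pitch class 3. The letter E alone is pitch class 4.
To reach pitch class 3 from E requires an offset of -1 semitone, i.e. flat: Eb.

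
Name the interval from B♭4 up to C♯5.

Counting letters B–C gives a second.
Bb→C# = 3 semitones, 1 wider than the major second (2), so augmented.

augmented second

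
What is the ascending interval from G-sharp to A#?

Counting letters G–A gives a second.
G#→A# = 2 semitones, exactly the major second.

major second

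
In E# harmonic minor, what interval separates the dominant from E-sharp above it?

The dominant of E# harmonic minor is B#.
B# up to E#: letters B→E make it a fourth; 5 semitones makes it perfect.

perfect fourth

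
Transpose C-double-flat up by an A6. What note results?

Ab

A sixth above C lands on the letter A.
An augmented sixth spans 10 semitones, so Cbb moves to pitch class 8. On the letter A that is Ab.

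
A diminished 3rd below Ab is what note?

F#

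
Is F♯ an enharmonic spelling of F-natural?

No

Two spellings are enharmonically equivalent only if they share a pitch class.
Here F# → 6, F → 5; 5 ≠ 6, so they are not.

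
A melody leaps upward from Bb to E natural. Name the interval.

augmented fourth

Counting letters B–C–D–E gives a fourth.
Bb→E = 6 semitones, 1 wider than the perfect fourth (5), so augmented.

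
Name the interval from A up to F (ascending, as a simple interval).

minor sixth

The letter names run A→F, a span of 5 letter steps, so the interval is some kind of sixth.
A to F is 8 semitones. A major sixth is 9, so 8 makes it minor.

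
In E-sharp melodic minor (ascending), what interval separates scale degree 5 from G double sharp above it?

major sixth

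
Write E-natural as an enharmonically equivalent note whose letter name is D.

Plain D sits 2 semitones below E, so on the letter D the same pitch needs a double sharp: D##.

D##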